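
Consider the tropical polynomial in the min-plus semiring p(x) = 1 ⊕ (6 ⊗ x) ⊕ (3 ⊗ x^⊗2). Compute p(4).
p(4) = 1

A tropical monomial a ⊗ x^⊗i evaluates to a + i · x. Evaluating each term at x = 4:
  Term 0 contributes 1 + 0 · 4 = 1
  Term 1 contributes 6 + 1 · 4 = 10
  Term 2 contributes 3 + 2 · 4 = 11
p(4) = ⊕ of these = min[1, 10, 11] = 1.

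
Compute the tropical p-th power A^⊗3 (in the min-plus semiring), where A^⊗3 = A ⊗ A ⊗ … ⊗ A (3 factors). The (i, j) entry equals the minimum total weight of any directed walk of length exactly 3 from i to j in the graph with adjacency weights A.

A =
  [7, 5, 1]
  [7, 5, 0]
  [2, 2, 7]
A^⊗3 =
  [7, 7, 3]
  [7, 7, 2]
  [4, 4, 7]

Each entry (A^⊗3)_ij equals the minimum over all length-3 walks i = v_0 → v_1 → … → v_3 = j of Σ_t A[v_t][v_{t+1}]. For example, for (i, j) = (0, 2) we minimise over 9 possible intermediate vertex sequences; the minimum is 3, attained along the walk 0 → 2 → 1 → 2.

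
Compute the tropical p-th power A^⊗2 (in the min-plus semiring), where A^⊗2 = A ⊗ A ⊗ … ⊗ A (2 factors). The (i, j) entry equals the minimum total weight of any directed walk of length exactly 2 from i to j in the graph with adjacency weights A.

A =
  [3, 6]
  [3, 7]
A^⊗2 =
  [6, 9]
  [6, 9]

Each entry (A^⊗2)_ij equals the minimum over all length-2 walks i = v_0 → v_1 → … → v_2 = j of Σ_t A[v_t][v_{t+1}]. For example, for (i, j) = (0, 1) we minimise over 2 possible intermediate vertex sequences; the minimum is 9, attained along the walk 0 → 0 → 1.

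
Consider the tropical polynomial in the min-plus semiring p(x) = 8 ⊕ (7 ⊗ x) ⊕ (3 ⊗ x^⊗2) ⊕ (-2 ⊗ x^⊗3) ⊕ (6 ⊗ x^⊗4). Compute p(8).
p(8) = 8

A tropical monomial a ⊗ x^⊗i evaluates to a + i · x. Evaluating each term at x = 8:
  Term 0 contributes 8 + 0 · 8 = 8
  Term 1 contributes 7 + 1 · 8 = 15
  Term 2 contributes 3 + 2 · 8 = 19
  Term 3 contributes -2 + 3 · 8 = 22
  Term 4 contributes 6 + 4 · 8 = 38
p(8) = ⊕ of these = min[8, 15, 19, 22, 38] = 8.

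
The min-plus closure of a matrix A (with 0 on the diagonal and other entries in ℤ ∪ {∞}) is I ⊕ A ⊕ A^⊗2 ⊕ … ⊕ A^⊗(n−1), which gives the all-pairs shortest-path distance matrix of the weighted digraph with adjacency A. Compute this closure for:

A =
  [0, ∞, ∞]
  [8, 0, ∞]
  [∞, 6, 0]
Closure =
  [0, ∞, ∞]
  [8, 0, ∞]
  [14, 6, 0]

This is the Floyd-Warshall all-pairs shortest-path computation. For each intermediate vertex k = 0, 1, …, 2, update dist[i][j] ← min(dist[i][j], dist[i][k] + dist[k][j]). The final matrix gives, for each (i, j), the minimum total weight of any directed path from i to j (possibly empty when i = j).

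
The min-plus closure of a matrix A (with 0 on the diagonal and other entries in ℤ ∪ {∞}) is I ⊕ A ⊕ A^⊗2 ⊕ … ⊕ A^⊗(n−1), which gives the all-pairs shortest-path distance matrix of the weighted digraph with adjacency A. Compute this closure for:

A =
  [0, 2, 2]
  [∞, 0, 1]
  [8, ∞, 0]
Closure =
  [0, 2, 2]
  [9, 0, 1]
  [8, 10, 0]

This is the Floyd-Warshall all-pairs shortest-path computation. For each intermediate vertex k = 0, 1, …, 2, update dist[i][j] ← min(dist[i][j], dist[i][k] + dist[k][j]). The final matrix gives, for each (i, j), the minimum total weight of any directed path from i to j (possibly empty when i = j).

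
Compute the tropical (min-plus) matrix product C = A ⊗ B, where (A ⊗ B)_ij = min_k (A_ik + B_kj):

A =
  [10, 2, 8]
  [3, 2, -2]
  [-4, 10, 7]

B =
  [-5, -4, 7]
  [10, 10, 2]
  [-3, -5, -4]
A ⊗ B =
  [5, 3, 4]
  [-5, -7, -6]
  [-9, -8, 3]

Apply the min-plus product entry-by-entry:
  C[0][0] = min over k of (A[0][0] + B[0][0] = 10 + -5 = 5, A[0][1] + B[1][0] = 2 + 10 = 12, A[0][2] + B[2][0] = 8 + -3 = 5) = 5 (attained at k = 0)
  C[0][1] = min over k of (A[0][0] + B[0][1] = 10 + -4 = 6, A[0][1] + B[1][1] = 2 + 10 = 12, A[0][2] + B[2][1] = 8 + -5 = 3) = 3 (attained at k = 2)
  C[0][2] = min over k of (A[0][0] + B[0][2] = 10 + 7 = 17, A[0][1] + B[1][2] = 2 + 2 = 4, A[0][2] + B[2][2] = 8 + -4 = 4) = 4 (attained at k = 1)
  C[1][0] = min over k of (A[1][0] + B[0][0] = 3 + -5 = -2, A[1][1] + B[1][0] = 2 + 10 = 12, A[1][2] + B[2][0] = -2 + -3 = -5) = -5 (attained at k = 2)
  C[1][1] = min over k of (A[1][0] + B[0][1] = 3 + -4 = -1, A[1][1] + B[1][1] = 2 + 10 = 12, A[1][2] + B[2][1] = -2 + -5 = -7) = -7 (attained at k = 2)
  C[1][2] = min over k of (A[1][0] + B[0][2] = 3 + 7 = 10, A[1][1] + B[1][2] = 2 + 2 = 4, A[1][2] + B[2][2] = -2 + -4 = -6) = -6 (attained at k = 2)
  C[2][0] = min over k of (A[2][0] + B[0][0] = -4 + -5 = -9, A[2][1] + B[1][0] = 10 + 10 = 20, A[2][2] + B[2][0] = 7 + -3 = 4) = -9 (attained at k = 0)
  C[2][1] = min over k of (A[2][0] + B[0][1] = -4 + -4 = -8, A[2][1] + B[1][1] = 10 + 10 = 20, A[2][2] + B[2][1] = 7 + -5 = 2) = -8 (attained at k = 0)
  C[2][2] = min over k of (A[2][0] + B[0][2] = -4 + 7 = 3, A[2][1] + B[1][2] = 10 + 2 = 12, A[2][2] + B[2][2] = 7 + -4 = 3) = 3 (attained at k = 0)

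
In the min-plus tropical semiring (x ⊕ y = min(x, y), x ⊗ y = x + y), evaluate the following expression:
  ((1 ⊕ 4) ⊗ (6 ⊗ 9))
((1 ⊕ 4) ⊗ (6 ⊗ 9)) = 16

Expand innermost to outermost. Recall ⊕ takes the minimum of its arguments and ⊗ takes their sum. Working out the expression ((1 ⊕ 4) ⊗ (6 ⊗ 9)) gives 16.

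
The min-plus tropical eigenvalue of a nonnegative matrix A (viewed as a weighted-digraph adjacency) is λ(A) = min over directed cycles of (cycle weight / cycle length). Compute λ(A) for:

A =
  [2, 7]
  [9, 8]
λ(A) = 2

Enumerate directed cycles and compute their means (weight / length). Sample:
  cycle 0 → 0: weight = 2, length = 1, mean = 2/1 ≈ 2.000
  cycle 1 → 1: weight = 8, length = 1, mean = 8/1 ≈ 8.000
  cycle 0 → 1 → 0: weight = 16, length = 2, mean = 16/2 ≈ 8.000
  cycle 1 → 0 → 1: weight = 16, length = 2, mean = 16/2 ≈ 8.000
Minimum mean = 2.000, attained e.g. along the cycle 0 → 0 with weight 2 and length 1. So λ(A) = 2/1 = 2.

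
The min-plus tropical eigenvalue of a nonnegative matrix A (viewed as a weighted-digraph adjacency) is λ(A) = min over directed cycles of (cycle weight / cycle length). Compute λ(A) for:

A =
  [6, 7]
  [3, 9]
λ(A) = 5

Enumerate directed cycles and compute their means (weight / length). Sample:
  cycle 0 → 0: weight = 6, length = 1, mean = 6/1 ≈ 6.000
  cycle 1 → 1: weight = 9, length = 1, mean = 9/1 ≈ 9.000
  cycle 0 → 1 → 0: weight = 10, length = 2, mean = 10/2 ≈ 5.000
  cycle 1 → 0 → 1: weight = 10, length = 2, mean = 10/2 ≈ 5.000
Minimum mean = 5.000, attained e.g. along the cycle 0 → 1 → 0 with weight 10 and length 2. So λ(A) = 10/2 = 5.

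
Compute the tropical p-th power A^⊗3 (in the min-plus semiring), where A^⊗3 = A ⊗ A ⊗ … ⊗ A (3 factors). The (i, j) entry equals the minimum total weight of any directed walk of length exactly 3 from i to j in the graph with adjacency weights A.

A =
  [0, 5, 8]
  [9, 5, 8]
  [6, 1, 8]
A^⊗3 =
  [0, 5, 8]
  [9, 14, 17]
  [6, 10, 14]

Each entry (A^⊗3)_ij equals the minimum over all length-3 walks i = v_0 → v_1 → … → v_3 = j of Σ_t A[v_t][v_{t+1}]. For example, for (i, j) = (0, 2) we minimise over 9 possible intermediate vertex sequences; the minimum is 8, attained along the walk 0 → 0 → 0 → 2.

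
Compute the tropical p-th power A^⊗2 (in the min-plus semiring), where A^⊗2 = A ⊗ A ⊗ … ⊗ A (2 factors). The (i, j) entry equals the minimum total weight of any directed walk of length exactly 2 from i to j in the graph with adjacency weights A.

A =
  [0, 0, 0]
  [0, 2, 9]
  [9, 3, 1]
A^⊗2 =
  [0, 0, 0]
  [0, 0, 0]
  [3, 4, 2]

Each entry (A^⊗2)_ij equals the minimum over all length-2 walks i = v_0 → v_1 → … → v_2 = j of Σ_t A[v_t][v_{t+1}]. For example, for (i, j) = (0, 2) we minimise over 3 possible intermediate vertex sequences; the minimum is 0, attained along the walk 0 → 0 → 2.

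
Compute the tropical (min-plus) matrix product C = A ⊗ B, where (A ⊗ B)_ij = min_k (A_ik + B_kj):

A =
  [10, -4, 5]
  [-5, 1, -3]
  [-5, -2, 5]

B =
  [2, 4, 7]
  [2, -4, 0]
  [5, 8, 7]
A ⊗ B =
  [-2, -8, -4]
  [-3, -3, 1]
  [-3, -6, -2]

Apply the min-plus product entry-by-entry:
  C[0][0] = min over k of (A[0][0] + B[0][0] = 10 + 2 = 12, A[0][1] + B[1][0] = -4 + 2 = -2, A[0][2] + B[2][0] = 5 + 5 = 10) = -2 (attained at k = 1)
  C[0][1] = min over k of (A[0][0] + B[0][1] = 10 + 4 = 14, A[0][1] + B[1][1] = -4 + -4 = -8, A[0][2] + B[2][1] = 5 + 8 = 13) = -8 (attained at k = 1)
  C[0][2] = min over k of (A[0][0] + B[0][2] = 10 + 7 = 17, A[0][1] + B[1][2] = -4 + 0 = -4, A[0][2] + B[2][2] = 5 + 7 = 12) = -4 (attained at k = 1)
  C[1][0] = min over k of (A[1][0] + B[0][0] = -5 + 2 = -3, A[1][1] + B[1][0] = 1 + 2 = 3, A[1][2] + B[2][0] = -3 + 5 = 2) = -3 (attained at k = 0)
  C[1][1] = min over k of (A[1][0] + B[0][1] = -5 + 4 = -1, A[1][1] + B[1][1] = 1 + -4 = -3, A[1][2] + B[2][1] = -3 + 8 = 5) = -3 (attained at k = 1)
  C[1][2] = min over k of (A[1][0] + B[0][2] = -5 + 7 = 2, A[1][1] + B[1][2] = 1 + 0 = 1, A[1][2] + B[2][2] = -3 + 7 = 4) = 1 (attained at k = 1)
  C[2][0] = min over k of (A[2][0] + B[0][0] = -5 + 2 = -3, A[2][1] + B[1][0] = -2 + 2 = 0, A[2][2] + B[2][0] = 5 + 5 = 10) = -3 (attained at k = 0)
  C[2][1] = min over k of (A[2][0] + B[0][1] = -5 + 4 = -1, A[2][1] + B[1][1] = -2 + -4 = -6, A[2][2] + B[2][1] = 5 + 8 = 13) = -6 (attained at k = 1)
  C[2][2] = min over k of (A[2][0] + B[0][2] = -5 + 7 = 2, A[2][1] + B[1][2] = -2 + 0 = -2, A[2][2] + B[2][2] = 5 + 7 = 12) = -2 (attained at k = 1)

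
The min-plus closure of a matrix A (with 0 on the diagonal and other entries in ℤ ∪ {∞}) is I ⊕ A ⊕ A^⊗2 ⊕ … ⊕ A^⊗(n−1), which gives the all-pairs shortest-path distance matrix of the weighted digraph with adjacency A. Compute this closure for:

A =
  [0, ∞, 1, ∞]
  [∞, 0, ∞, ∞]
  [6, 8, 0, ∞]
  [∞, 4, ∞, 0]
Closure =
  [0, 9, 1, ∞]
  [∞, 0, ∞, ∞]
  [6, 8, 0, ∞]
  [∞, 4, ∞, 0]

This is the Floyd-Warshall all-pairs shortest-path computation. For each intermediate vertex k = 0, 1, …, 3, update dist[i][j] ← min(dist[i][j], dist[i][k] + dist[k][j]). The final matrix gives, for each (i, j), the minimum total weight of any directed path from i to j (possibly empty when i = j).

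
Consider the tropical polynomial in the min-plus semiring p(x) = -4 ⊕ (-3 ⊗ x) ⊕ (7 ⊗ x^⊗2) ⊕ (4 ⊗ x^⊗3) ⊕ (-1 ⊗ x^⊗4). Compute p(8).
p(8) = -4

A tropical monomial a ⊗ x^⊗i evaluates to a + i · x. Evaluating each term at x = 8:
  Term 0 contributes -4 + 0 · 8 = -4
  Term 1 contributes -3 + 1 · 8 = 5
  Term 2 contributes 7 + 2 · 8 = 23
  Term 3 contributes 4 + 3 · 8 = 28
  Term 4 contributes -1 + 4 · 8 = 31
p(8) = ⊕ of these = min[-4, 5, 23, 28, 31] = -4.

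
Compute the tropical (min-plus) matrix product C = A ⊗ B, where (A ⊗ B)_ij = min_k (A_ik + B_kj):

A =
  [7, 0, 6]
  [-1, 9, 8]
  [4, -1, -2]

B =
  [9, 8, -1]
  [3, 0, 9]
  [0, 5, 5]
A ⊗ B =
  [3, 0, 6]
  [8, 7, -2]
  [-2, -1, 3]

Apply the min-plus product entry-by-entry:
  C[0][0] = min over k of (A[0][0] + B[0][0] = 7 + 9 = 16, A[0][1] + B[1][0] = 0 + 3 = 3, A[0][2] + B[2][0] = 6 + 0 = 6) = 3 (attained at k = 1)
  C[0][1] = min over k of (A[0][0] + B[0][1] = 7 + 8 = 15, A[0][1] + B[1][1] = 0 + 0 = 0, A[0][2] + B[2][1] = 6 + 5 = 11) = 0 (attained at k = 1)
  C[0][2] = min over k of (A[0][0] + B[0][2] = 7 + -1 = 6, A[0][1] + B[1][2] = 0 + 9 = 9, A[0][2] + B[2][2] = 6 + 5 = 11) = 6 (attained at k = 0)
  C[1][0] = min over k of (A[1][0] + B[0][0] = -1 + 9 = 8, A[1][1] + B[1][0] = 9 + 3 = 12, A[1][2] + B[2][0] = 8 + 0 = 8) = 8 (attained at k = 0)
  C[1][1] = min over k of (A[1][0] + B[0][1] = -1 + 8 = 7, A[1][1] + B[1][1] = 9 + 0 = 9, A[1][2] + B[2][1] = 8 + 5 = 13) = 7 (attained at k = 0)
  C[1][2] = min over k of (A[1][0] + B[0][2] = -1 + -1 = -2, A[1][1] + B[1][2] = 9 + 9 = 18, A[1][2] + B[2][2] = 8 + 5 = 13) = -2 (attained at k = 0)
  C[2][0] = min over k of (A[2][0] + B[0][0] = 4 + 9 = 13, A[2][1] + B[1][0] = -1 + 3 = 2, A[2][2] + B[2][0] = -2 + 0 = -2) = -2 (attained at k = 2)
  C[2][1] = min over k of (A[2][0] + B[0][1] = 4 + 8 = 12, A[2][1] + B[1][1] = -1 + 0 = -1, A[2][2] + B[2][1] = -2 + 5 = 3) = -1 (attained at k = 1)
  C[2][2] = min over k of (A[2][0] + B[0][2] = 4 + -1 = 3, A[2][1] + B[1][2] = -1 + 9 = 8, A[2][2] + B[2][2] = -2 + 5 = 3) = 3 (attained at k = 0)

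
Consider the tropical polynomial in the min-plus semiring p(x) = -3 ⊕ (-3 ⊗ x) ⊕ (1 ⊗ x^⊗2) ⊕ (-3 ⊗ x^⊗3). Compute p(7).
p(7) = -3

A tropical monomial a ⊗ x^⊗i evaluates to a + i · x. Evaluating each term at x = 7:
  Term 0 contributes -3 + 0 · 7 = -3
  Term 1 contributes -3 + 1 · 7 = 4
  Term 2 contributes 1 + 2 · 7 = 15
  Term 3 contributes -3 + 3 · 7 = 18
p(7) = ⊕ of these = min[-3, 4, 15, 18] = -3.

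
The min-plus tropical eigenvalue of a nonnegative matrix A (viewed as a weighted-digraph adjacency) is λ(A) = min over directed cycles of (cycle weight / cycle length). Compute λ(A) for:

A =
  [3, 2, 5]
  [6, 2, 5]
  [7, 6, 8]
λ(A) = 2

Enumerate directed cycles and compute their means (weight / length). Sample:
  cycle 0 → 0: weight = 3, length = 1, mean = 3/1 ≈ 3.000
  cycle 1 → 1: weight = 2, length = 1, mean = 2/1 ≈ 2.000
  cycle 2 → 2: weight = 8, length = 1, mean = 8/1 ≈ 8.000
  cycle 0 → 1 → 0: weight = 8, length = 2, mean = 8/2 ≈ 4.000
  cycle 0 → 2 → 0: weight = 12, length = 2, mean = 12/2 ≈ 6.000
  cycle 1 → 0 → 1: weight = 8, length = 2, mean = 8/2 ≈ 4.000
Minimum mean = 2.000, attained e.g. along the cycle 1 → 1 with weight 2 and length 1. So λ(A) = 2/1 = 2.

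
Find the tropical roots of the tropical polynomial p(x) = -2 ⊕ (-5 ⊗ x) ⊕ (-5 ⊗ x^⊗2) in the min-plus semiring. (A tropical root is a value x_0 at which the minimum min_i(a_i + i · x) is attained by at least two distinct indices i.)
Roots: {0, 3}

Each tropical root is a break point of the lower envelope of the lines y = a_i + i · x (there are 3 lines, with slopes 0, 1, ..., 2). Only the lines that attain the minimum somewhere contribute to roots; other lines are dominated. Here the surviving (envelope) indices are i = 2, i = 1, i = 0.
Intersections between consecutive envelope lines give the roots: for adjacent envelope indices i < j the intersection is x = (a_i − a_j) / (j − i). Reading off the sorted break points: {0, 3}.
Verification: at each break x_0, at least two indices attain the minimum of min_i(a_i + i · x_0).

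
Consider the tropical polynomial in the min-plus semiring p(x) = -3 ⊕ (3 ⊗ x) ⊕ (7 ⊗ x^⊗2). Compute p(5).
p(5) = -3

A tropical monomial a ⊗ x^⊗i evaluates to a + i · x. Evaluating each term at x = 5:
  Term 0 contributes -3 + 0 · 5 = -3
  Term 1 contributes 3 + 1 · 5 = 8
  Term 2 contributes 7 + 2 · 5 = 17
p(5) = ⊕ of these = min[-3, 8, 17] = -3.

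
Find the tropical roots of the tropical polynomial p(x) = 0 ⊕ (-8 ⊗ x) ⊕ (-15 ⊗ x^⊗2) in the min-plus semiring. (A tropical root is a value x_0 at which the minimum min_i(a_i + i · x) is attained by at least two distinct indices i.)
Roots: {7, 8}

Each tropical root is a break point of the lower envelope of the lines y = a_i + i · x (there are 3 lines, with slopes 0, 1, ..., 2). Only the lines that attain the minimum somewhere contribute to roots; other lines are dominated. Here the surviving (envelope) indices are i = 2, i = 1, i = 0.
Intersections between consecutive envelope lines give the roots: for adjacent envelope indices i < j the intersection is x = (a_i − a_j) / (j − i). Reading off the sorted break points: {7, 8}.
Verification: at each break x_0, at least two indices attain the minimum of min_i(a_i + i · x_0).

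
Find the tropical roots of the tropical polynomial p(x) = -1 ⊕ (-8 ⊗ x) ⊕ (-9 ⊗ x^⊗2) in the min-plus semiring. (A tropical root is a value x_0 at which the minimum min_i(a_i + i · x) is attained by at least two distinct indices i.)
Roots: {1, 7}

Each tropical root is a break point of the lower envelope of the lines y = a_i + i · x (there are 3 lines, with slopes 0, 1, ..., 2). Only the lines that attain the minimum somewhere contribute to roots; other lines are dominated. Here the surviving (envelope) indices are i = 2, i = 1, i = 0.
Intersections between consecutive envelope lines give the roots: for adjacent envelope indices i < j the intersection is x = (a_i − a_j) / (j − i). Reading off the sorted break points: {1, 7}.
Verification: at each break x_0, at least two indices attain the minimum of min_i(a_i + i · x_0).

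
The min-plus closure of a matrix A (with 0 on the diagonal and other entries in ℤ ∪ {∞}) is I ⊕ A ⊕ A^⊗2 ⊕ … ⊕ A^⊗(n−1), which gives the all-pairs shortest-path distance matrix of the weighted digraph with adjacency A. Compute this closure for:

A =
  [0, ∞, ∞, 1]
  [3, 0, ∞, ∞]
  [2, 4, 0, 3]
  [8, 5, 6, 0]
Closure =
  [0, 6, 7, 1]
  [3, 0, 10, 4]
  [2, 4, 0, 3]
  [8, 5, 6, 0]

This is the Floyd-Warshall all-pairs shortest-path computation. For each intermediate vertex k = 0, 1, …, 3, update dist[i][j] ← min(dist[i][j], dist[i][k] + dist[k][j]). The final matrix gives, for each (i, j), the minimum total weight of any directed path from i to j (possibly empty when i = j).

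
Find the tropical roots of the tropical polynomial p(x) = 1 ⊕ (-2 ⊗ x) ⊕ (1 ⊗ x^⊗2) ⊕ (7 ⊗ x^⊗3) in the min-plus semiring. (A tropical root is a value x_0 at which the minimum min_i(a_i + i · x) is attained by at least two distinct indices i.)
Roots: {-6, -3, 3}

Each tropical root is a break point of the lower envelope of the lines y = a_i + i · x (there are 4 lines, with slopes 0, 1, ..., 3). Only the lines that attain the minimum somewhere contribute to roots; other lines are dominated. Here the surviving (envelope) indices are i = 3, i = 2, i = 1, i = 0.
Intersections between consecutive envelope lines give the roots: for adjacent envelope indices i < j the intersection is x = (a_i − a_j) / (j − i). Reading off the sorted break points: {-6, -3, 3}.
Verification: at each break x_0, at least two indices attain the minimum of min_i(a_i + i · x_0).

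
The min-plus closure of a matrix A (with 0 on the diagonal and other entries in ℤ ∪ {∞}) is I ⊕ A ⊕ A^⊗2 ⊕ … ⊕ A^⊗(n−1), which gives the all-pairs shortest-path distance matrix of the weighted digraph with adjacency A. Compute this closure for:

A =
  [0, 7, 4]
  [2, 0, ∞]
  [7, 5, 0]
Closure =
  [0, 7, 4]
  [2, 0, 6]
  [7, 5, 0]

This is the Floyd-Warshall all-pairs shortest-path computation. For each intermediate vertex k = 0, 1, …, 2, update dist[i][j] ← min(dist[i][j], dist[i][k] + dist[k][j]). The final matrix gives, for each (i, j), the minimum total weight of any directed path from i to j (possibly empty when i = j).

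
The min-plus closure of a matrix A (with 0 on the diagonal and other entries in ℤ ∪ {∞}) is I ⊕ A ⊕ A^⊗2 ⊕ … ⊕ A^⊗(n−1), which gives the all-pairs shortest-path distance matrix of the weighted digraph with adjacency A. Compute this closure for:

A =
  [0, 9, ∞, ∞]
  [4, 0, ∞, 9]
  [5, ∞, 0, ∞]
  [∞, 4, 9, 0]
Closure =
  [0, 9, 27, 18]
  [4, 0, 18, 9]
  [5, 14, 0, 23]
  [8, 4, 9, 0]

This is the Floyd-Warshall all-pairs shortest-path computation. For each intermediate vertex k = 0, 1, …, 3, update dist[i][j] ← min(dist[i][j], dist[i][k] + dist[k][j]). The final matrix gives, for each (i, j), the minimum total weight of any directed path from i to j (possibly empty when i = j).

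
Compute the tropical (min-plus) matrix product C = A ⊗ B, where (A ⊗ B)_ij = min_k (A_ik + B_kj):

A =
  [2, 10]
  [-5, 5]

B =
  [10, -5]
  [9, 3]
A ⊗ B =
  [12, -3]
  [5, -10]

Apply the min-plus product entry-by-entry:
  C[0][0] = min over k of (A[0][0] + B[0][0] = 2 + 10 = 12, A[0][1] + B[1][0] = 10 + 9 = 19) = 12 (attained at k = 0)
  C[0][1] = min over k of (A[0][0] + B[0][1] = 2 + -5 = -3, A[0][1] + B[1][1] = 10 + 3 = 13) = -3 (attained at k = 0)
  C[1][0] = min over k of (A[1][0] + B[0][0] = -5 + 10 = 5, A[1][1] + B[1][0] = 5 + 9 = 14) = 5 (attained at k = 0)
  C[1][1] = min over k of (A[1][0] + B[0][1] = -5 + -5 = -10, A[1][1] + B[1][1] = 5 + 3 = 8) = -10 (attained at k = 0)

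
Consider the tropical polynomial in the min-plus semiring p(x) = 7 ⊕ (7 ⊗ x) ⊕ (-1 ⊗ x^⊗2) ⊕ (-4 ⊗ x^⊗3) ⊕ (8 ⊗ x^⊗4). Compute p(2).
p(2) = 2

A tropical monomial a ⊗ x^⊗i evaluates to a + i · x. Evaluating each term at x = 2:
  Term 0 contributes 7 + 0 · 2 = 7
  Term 1 contributes 7 + 1 · 2 = 9
  Term 2 contributes -1 + 2 · 2 = 3
  Term 3 contributes -4 + 3 · 2 = 2
  Term 4 contributes 8 + 4 · 2 = 16
p(2) = ⊕ of these = min[7, 9, 3, 2, 16] = 2.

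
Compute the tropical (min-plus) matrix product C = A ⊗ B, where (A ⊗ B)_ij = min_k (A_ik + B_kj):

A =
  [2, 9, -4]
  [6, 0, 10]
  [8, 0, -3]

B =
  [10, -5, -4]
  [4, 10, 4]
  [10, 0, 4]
A ⊗ B =
  [6, -4, -2]
  [4, 1, 2]
  [4, -3, 1]

Apply the min-plus product entry-by-entry:
  C[0][0] = min over k of (A[0][0] + B[0][0] = 2 + 10 = 12, A[0][1] + B[1][0] = 9 + 4 = 13, A[0][2] + B[2][0] = -4 + 10 = 6) = 6 (attained at k = 2)
  C[0][1] = min over k of (A[0][0] + B[0][1] = 2 + -5 = -3, A[0][1] + B[1][1] = 9 + 10 = 19, A[0][2] + B[2][1] = -4 + 0 = -4) = -4 (attained at k = 2)
  C[0][2] = min over k of (A[0][0] + B[0][2] = 2 + -4 = -2, A[0][1] + B[1][2] = 9 + 4 = 13, A[0][2] + B[2][2] = -4 + 4 = 0) = -2 (attained at k = 0)
  C[1][0] = min over k of (A[1][0] + B[0][0] = 6 + 10 = 16, A[1][1] + B[1][0] = 0 + 4 = 4, A[1][2] + B[2][0] = 10 + 10 = 20) = 4 (attained at k = 1)
  C[1][1] = min over k of (A[1][0] + B[0][1] = 6 + -5 = 1, A[1][1] + B[1][1] = 0 + 10 = 10, A[1][2] + B[2][1] = 10 + 0 = 10) = 1 (attained at k = 0)
  C[1][2] = min over k of (A[1][0] + B[0][2] = 6 + -4 = 2, A[1][1] + B[1][2] = 0 + 4 = 4, A[1][2] + B[2][2] = 10 + 4 = 14) = 2 (attained at k = 0)
  C[2][0] = min over k of (A[2][0] + B[0][0] = 8 + 10 = 18, A[2][1] + B[1][0] = 0 + 4 = 4, A[2][2] + B[2][0] = -3 + 10 = 7) = 4 (attained at k = 1)
  C[2][1] = min over k of (A[2][0] + B[0][1] = 8 + -5 = 3, A[2][1] + B[1][1] = 0 + 10 = 10, A[2][2] + B[2][1] = -3 + 0 = -3) = -3 (attained at k = 2)
  C[2][2] = min over k of (A[2][0] + B[0][2] = 8 + -4 = 4, A[2][1] + B[1][2] = 0 + 4 = 4, A[2][2] + B[2][2] = -3 + 4 = 1) = 1 (attained at k = 2)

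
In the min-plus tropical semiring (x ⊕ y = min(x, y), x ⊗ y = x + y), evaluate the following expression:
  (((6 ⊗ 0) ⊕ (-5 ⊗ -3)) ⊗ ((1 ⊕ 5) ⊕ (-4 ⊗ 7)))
(((6 ⊗ 0) ⊕ (-5 ⊗ -3)) ⊗ ((1 ⊕ 5) ⊕ (-4 ⊗ 7))) = -7

Expand innermost to outermost. Recall ⊕ takes the minimum of its arguments and ⊗ takes their sum. Working out the expression (((6 ⊗ 0) ⊕ (-5 ⊗ -3)) ⊗ ((1 ⊕ 5) ⊕ (-4 ⊗ 7))) gives -7.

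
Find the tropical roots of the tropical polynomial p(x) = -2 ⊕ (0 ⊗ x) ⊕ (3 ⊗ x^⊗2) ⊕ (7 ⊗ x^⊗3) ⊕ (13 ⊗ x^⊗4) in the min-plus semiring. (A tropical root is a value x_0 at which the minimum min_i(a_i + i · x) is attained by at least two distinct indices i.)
Roots: {-6, -4, -3, -2}

Each tropical root is a break point of the lower envelope of the lines y = a_i + i · x (there are 5 lines, with slopes 0, 1, ..., 4). Only the lines that attain the minimum somewhere contribute to roots; other lines are dominated. Here the surviving (envelope) indices are i = 4, i = 3, i = 2, i = 1, i = 0.
Intersections between consecutive envelope lines give the roots: for adjacent envelope indices i < j the intersection is x = (a_i − a_j) / (j − i). Reading off the sorted break points: {-6, -4, -3, -2}.
Verification: at each break x_0, at least two indices attain the minimum of min_i(a_i + i · x_0).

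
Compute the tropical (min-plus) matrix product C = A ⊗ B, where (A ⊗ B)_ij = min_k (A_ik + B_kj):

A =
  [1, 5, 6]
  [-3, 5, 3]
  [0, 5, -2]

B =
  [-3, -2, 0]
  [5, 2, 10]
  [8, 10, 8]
A ⊗ B =
  [-2, -1, 1]
  [-6, -5, -3]
  [-3, -2, 0]

Apply the min-plus product entry-by-entry:
  C[0][0] = min over k of (A[0][0] + B[0][0] = 1 + -3 = -2, A[0][1] + B[1][0] = 5 + 5 = 10, A[0][2] + B[2][0] = 6 + 8 = 14) = -2 (attained at k = 0)
  C[0][1] = min over k of (A[0][0] + B[0][1] = 1 + -2 = -1, A[0][1] + B[1][1] = 5 + 2 = 7, A[0][2] + B[2][1] = 6 + 10 = 16) = -1 (attained at k = 0)
  C[0][2] = min over k of (A[0][0] + B[0][2] = 1 + 0 = 1, A[0][1] + B[1][2] = 5 + 10 = 15, A[0][2] + B[2][2] = 6 + 8 = 14) = 1 (attained at k = 0)
  C[1][0] = min over k of (A[1][0] + B[0][0] = -3 + -3 = -6, A[1][1] + B[1][0] = 5 + 5 = 10, A[1][2] + B[2][0] = 3 + 8 = 11) = -6 (attained at k = 0)
  C[1][1] = min over k of (A[1][0] + B[0][1] = -3 + -2 = -5, A[1][1] + B[1][1] = 5 + 2 = 7, A[1][2] + B[2][1] = 3 + 10 = 13) = -5 (attained at k = 0)
  C[1][2] = min over k of (A[1][0] + B[0][2] = -3 + 0 = -3, A[1][1] + B[1][2] = 5 + 10 = 15, A[1][2] + B[2][2] = 3 + 8 = 11) = -3 (attained at k = 0)
  C[2][0] = min over k of (A[2][0] + B[0][0] = 0 + -3 = -3, A[2][1] + B[1][0] = 5 + 5 = 10, A[2][2] + B[2][0] = -2 + 8 = 6) = -3 (attained at k = 0)
  C[2][1] = min over k of (A[2][0] + B[0][1] = 0 + -2 = -2, A[2][1] + B[1][1] = 5 + 2 = 7, A[2][2] + B[2][1] = -2 + 10 = 8) = -2 (attained at k = 0)
  C[2][2] = min over k of (A[2][0] + B[0][2] = 0 + 0 = 0, A[2][1] + B[1][2] = 5 + 10 = 15, A[2][2] + B[2][2] = -2 + 8 = 6) = 0 (attained at k = 0)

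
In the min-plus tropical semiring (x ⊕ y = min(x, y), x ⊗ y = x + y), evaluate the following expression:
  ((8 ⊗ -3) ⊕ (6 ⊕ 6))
((8 ⊗ -3) ⊕ (6 ⊕ 6)) = 5

Expand innermost to outermost. Recall ⊕ takes the minimum of its arguments and ⊗ takes their sum. Working out the expression ((8 ⊗ -3) ⊕ (6 ⊕ 6)) gives 5.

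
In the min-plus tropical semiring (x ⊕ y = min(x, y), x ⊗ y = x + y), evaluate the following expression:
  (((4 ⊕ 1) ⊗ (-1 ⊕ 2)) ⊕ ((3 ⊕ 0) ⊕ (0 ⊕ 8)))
(((4 ⊕ 1) ⊗ (-1 ⊕ 2)) ⊕ ((3 ⊕ 0) ⊕ (0 ⊕ 8))) = 0

Expand innermost to outermost. Recall ⊕ takes the minimum of its arguments and ⊗ takes their sum. Working out the expression (((4 ⊕ 1) ⊗ (-1 ⊕ 2)) ⊕ ((3 ⊕ 0) ⊕ (0 ⊕ 8))) gives 0.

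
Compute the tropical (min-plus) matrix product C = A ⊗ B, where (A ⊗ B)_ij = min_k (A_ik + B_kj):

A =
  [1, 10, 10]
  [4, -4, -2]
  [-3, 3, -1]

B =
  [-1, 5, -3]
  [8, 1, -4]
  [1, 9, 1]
A ⊗ B =
  [0, 6, -2]
  [-1, -3, -8]
  [-4, 2, -6]

Apply the min-plus product entry-by-entry:
  C[0][0] = min over k of (A[0][0] + B[0][0] = 1 + -1 = 0, A[0][1] + B[1][0] = 10 + 8 = 18, A[0][2] + B[2][0] = 10 + 1 = 11) = 0 (attained at k = 0)
  C[0][1] = min over k of (A[0][0] + B[0][1] = 1 + 5 = 6, A[0][1] + B[1][1] = 10 + 1 = 11, A[0][2] + B[2][1] = 10 + 9 = 19) = 6 (attained at k = 0)
  C[0][2] = min over k of (A[0][0] + B[0][2] = 1 + -3 = -2, A[0][1] + B[1][2] = 10 + -4 = 6, A[0][2] + B[2][2] = 10 + 1 = 11) = -2 (attained at k = 0)
  C[1][0] = min over k of (A[1][0] + B[0][0] = 4 + -1 = 3, A[1][1] + B[1][0] = -4 + 8 = 4, A[1][2] + B[2][0] = -2 + 1 = -1) = -1 (attained at k = 2)
  C[1][1] = min over k of (A[1][0] + B[0][1] = 4 + 5 = 9, A[1][1] + B[1][1] = -4 + 1 = -3, A[1][2] + B[2][1] = -2 + 9 = 7) = -3 (attained at k = 1)
  C[1][2] = min over k of (A[1][0] + B[0][2] = 4 + -3 = 1, A[1][1] + B[1][2] = -4 + -4 = -8, A[1][2] + B[2][2] = -2 + 1 = -1) = -8 (attained at k = 1)
  C[2][0] = min over k of (A[2][0] + B[0][0] = -3 + -1 = -4, A[2][1] + B[1][0] = 3 + 8 = 11, A[2][2] + B[2][0] = -1 + 1 = 0) = -4 (attained at k = 0)
  C[2][1] = min over k of (A[2][0] + B[0][1] = -3 + 5 = 2, A[2][1] + B[1][1] = 3 + 1 = 4, A[2][2] + B[2][1] = -1 + 9 = 8) = 2 (attained at k = 0)
  C[2][2] = min over k of (A[2][0] + B[0][2] = -3 + -3 = -6, A[2][1] + B[1][2] = 3 + -4 = -1, A[2][2] + B[2][2] = -1 + 1 = 0) = -6 (attained at k = 0)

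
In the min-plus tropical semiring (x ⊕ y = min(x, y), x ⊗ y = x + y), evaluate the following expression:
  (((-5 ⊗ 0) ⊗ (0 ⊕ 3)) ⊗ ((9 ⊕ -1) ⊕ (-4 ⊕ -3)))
(((-5 ⊗ 0) ⊗ (0 ⊕ 3)) ⊗ ((9 ⊕ -1) ⊕ (-4 ⊕ -3))) = -9

Expand innermost to outermost. Recall ⊕ takes the minimum of its arguments and ⊗ takes their sum. Working out the expression (((-5 ⊗ 0) ⊗ (0 ⊕ 3)) ⊗ ((9 ⊕ -1) ⊕ (-4 ⊕ -3))) gives -9.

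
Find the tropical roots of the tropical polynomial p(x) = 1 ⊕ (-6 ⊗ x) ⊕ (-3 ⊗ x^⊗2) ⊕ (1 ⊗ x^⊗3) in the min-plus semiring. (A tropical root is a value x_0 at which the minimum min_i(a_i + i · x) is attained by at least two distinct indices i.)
Roots: {-4, -3, 7}

Each tropical root is a break point of the lower envelope of the lines y = a_i + i · x (there are 4 lines, with slopes 0, 1, ..., 3). Only the lines that attain the minimum somewhere contribute to roots; other lines are dominated. Here the surviving (envelope) indices are i = 3, i = 2, i = 1, i = 0.
Intersections between consecutive envelope lines give the roots: for adjacent envelope indices i < j the intersection is x = (a_i − a_j) / (j − i). Reading off the sorted break points: {-4, -3, 7}.
Verification: at each break x_0, at least two indices attain the minimum of min_i(a_i + i · x_0).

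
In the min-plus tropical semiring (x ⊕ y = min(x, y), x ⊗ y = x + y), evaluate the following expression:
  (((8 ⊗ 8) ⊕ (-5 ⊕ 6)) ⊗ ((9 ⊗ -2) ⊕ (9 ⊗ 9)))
(((8 ⊗ 8) ⊕ (-5 ⊕ 6)) ⊗ ((9 ⊗ -2) ⊕ (9 ⊗ 9))) = 2

Expand innermost to outermost. Recall ⊕ takes the minimum of its arguments and ⊗ takes their sum. Working out the expression (((8 ⊗ 8) ⊕ (-5 ⊕ 6)) ⊗ ((9 ⊗ -2) ⊕ (9 ⊗ 9))) gives 2.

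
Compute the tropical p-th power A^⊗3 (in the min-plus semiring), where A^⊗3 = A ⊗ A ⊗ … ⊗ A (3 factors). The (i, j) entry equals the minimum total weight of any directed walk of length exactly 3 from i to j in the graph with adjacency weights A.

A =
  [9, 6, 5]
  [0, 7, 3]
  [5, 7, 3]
A^⊗3 =
  [12, 12, 11]
  [6, 12, 8]
  [10, 13, 9]

Each entry (A^⊗3)_ij equals the minimum over all length-3 walks i = v_0 → v_1 → … → v_3 = j of Σ_t A[v_t][v_{t+1}]. For example, for (i, j) = (0, 2) we minimise over 9 possible intermediate vertex sequences; the minimum is 11, attained along the walk 0 → 1 → 0 → 2.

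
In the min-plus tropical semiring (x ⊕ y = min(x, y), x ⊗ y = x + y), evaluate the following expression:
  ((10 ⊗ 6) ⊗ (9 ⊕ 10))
((10 ⊗ 6) ⊗ (9 ⊕ 10)) = 25

Expand innermost to outermost. Recall ⊕ takes the minimum of its arguments and ⊗ takes their sum. Working out the expression ((10 ⊗ 6) ⊗ (9 ⊕ 10)) gives 25.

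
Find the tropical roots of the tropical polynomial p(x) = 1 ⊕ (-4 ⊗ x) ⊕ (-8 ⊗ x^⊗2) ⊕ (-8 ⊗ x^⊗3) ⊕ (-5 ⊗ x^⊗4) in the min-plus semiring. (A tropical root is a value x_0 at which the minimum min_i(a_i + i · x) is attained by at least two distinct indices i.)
Roots: {-3, 0, 4, 5}

Each tropical root is a break point of the lower envelope of the lines y = a_i + i · x (there are 5 lines, with slopes 0, 1, ..., 4). Only the lines that attain the minimum somewhere contribute to roots; other lines are dominated. Here the surviving (envelope) indices are i = 4, i = 3, i = 2, i = 1, i = 0.
Intersections between consecutive envelope lines give the roots: for adjacent envelope indices i < j the intersection is x = (a_i − a_j) / (j − i). Reading off the sorted break points: {-3, 0, 4, 5}.
Verification: at each break x_0, at least two indices attain the minimum of min_i(a_i + i · x_0).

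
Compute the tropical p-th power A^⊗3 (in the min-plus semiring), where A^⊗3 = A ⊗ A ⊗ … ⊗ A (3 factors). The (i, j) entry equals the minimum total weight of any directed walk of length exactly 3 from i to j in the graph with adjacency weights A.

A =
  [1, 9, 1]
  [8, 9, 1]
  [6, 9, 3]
A^⊗3 =
  [3, 11, 3]
  [8, 13, 7]
  [8, 15, 8]

Each entry (A^⊗3)_ij equals the minimum over all length-3 walks i = v_0 → v_1 → … → v_3 = j of Σ_t A[v_t][v_{t+1}]. For example, for (i, j) = (0, 2) we minimise over 9 possible intermediate vertex sequences; the minimum is 3, attained along the walk 0 → 0 → 0 → 2.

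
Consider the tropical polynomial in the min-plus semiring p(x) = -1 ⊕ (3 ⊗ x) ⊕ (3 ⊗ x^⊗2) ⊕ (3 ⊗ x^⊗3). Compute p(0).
p(0) = -1

A tropical monomial a ⊗ x^⊗i evaluates to a + i · x. Evaluating each term at x = 0:
  Term 0 contributes -1 + 0 · 0 = -1
  Term 1 contributes 3 + 1 · 0 = 3
  Term 2 contributes 3 + 2 · 0 = 3
  Term 3 contributes 3 + 3 · 0 = 3
p(0) = ⊕ of these = min[-1, 3, 3, 3] = -1.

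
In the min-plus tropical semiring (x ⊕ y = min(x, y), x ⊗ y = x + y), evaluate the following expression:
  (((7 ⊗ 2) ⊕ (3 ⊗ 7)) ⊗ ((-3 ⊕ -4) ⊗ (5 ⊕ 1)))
(((7 ⊗ 2) ⊕ (3 ⊗ 7)) ⊗ ((-3 ⊕ -4) ⊗ (5 ⊕ 1))) = 6

Expand innermost to outermost. Recall ⊕ takes the minimum of its arguments and ⊗ takes their sum. Working out the expression (((7 ⊗ 2) ⊕ (3 ⊗ 7)) ⊗ ((-3 ⊕ -4) ⊗ (5 ⊕ 1))) gives 6.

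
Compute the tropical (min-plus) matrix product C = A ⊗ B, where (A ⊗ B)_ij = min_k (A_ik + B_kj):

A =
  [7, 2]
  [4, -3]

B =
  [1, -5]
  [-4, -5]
A ⊗ B =
  [-2, -3]
  [-7, -8]

Apply the min-plus product entry-by-entry:
  C[0][0] = min over k of (A[0][0] + B[0][0] = 7 + 1 = 8, A[0][1] + B[1][0] = 2 + -4 = -2) = -2 (attained at k = 1)
  C[0][1] = min over k of (A[0][0] + B[0][1] = 7 + -5 = 2, A[0][1] + B[1][1] = 2 + -5 = -3) = -3 (attained at k = 1)
  C[1][0] = min over k of (A[1][0] + B[0][0] = 4 + 1 = 5, A[1][1] + B[1][0] = -3 + -4 = -7) = -7 (attained at k = 1)
  C[1][1] = min over k of (A[1][0] + B[0][1] = 4 + -5 = -1, A[1][1] + B[1][1] = -3 + -5 = -8) = -8 (attained at k = 1)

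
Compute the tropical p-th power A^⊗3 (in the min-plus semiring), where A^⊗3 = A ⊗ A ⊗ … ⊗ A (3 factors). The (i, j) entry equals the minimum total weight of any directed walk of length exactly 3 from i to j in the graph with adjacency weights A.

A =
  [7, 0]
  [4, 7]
A^⊗3 =
  [11, 4]
  [8, 11]

Each entry (A^⊗3)_ij equals the minimum over all length-3 walks i = v_0 → v_1 → … → v_3 = j of Σ_t A[v_t][v_{t+1}]. For example, for (i, j) = (0, 1) we minimise over 4 possible intermediate vertex sequences; the minimum is 4, attained along the walk 0 → 1 → 0 → 1.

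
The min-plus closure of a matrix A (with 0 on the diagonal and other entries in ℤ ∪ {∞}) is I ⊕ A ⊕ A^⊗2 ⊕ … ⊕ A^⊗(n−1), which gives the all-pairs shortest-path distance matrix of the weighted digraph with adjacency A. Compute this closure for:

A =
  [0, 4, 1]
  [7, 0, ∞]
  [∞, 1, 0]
Closure =
  [0, 2, 1]
  [7, 0, 8]
  [8, 1, 0]

This is the Floyd-Warshall all-pairs shortest-path computation. For each intermediate vertex k = 0, 1, …, 2, update dist[i][j] ← min(dist[i][j], dist[i][k] + dist[k][j]). The final matrix gives, for each (i, j), the minimum total weight of any directed path from i to j (possibly empty when i = j).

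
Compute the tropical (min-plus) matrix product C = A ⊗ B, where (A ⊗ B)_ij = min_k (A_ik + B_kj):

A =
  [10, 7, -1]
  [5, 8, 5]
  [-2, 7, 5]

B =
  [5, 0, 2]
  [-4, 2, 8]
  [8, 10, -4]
A ⊗ B =
  [3, 9, -5]
  [4, 5, 1]
  [3, -2, 0]

Apply the min-plus product entry-by-entry:
  C[0][0] = min over k of (A[0][0] + B[0][0] = 10 + 5 = 15, A[0][1] + B[1][0] = 7 + -4 = 3, A[0][2] + B[2][0] = -1 + 8 = 7) = 3 (attained at k = 1)
  C[0][1] = min over k of (A[0][0] + B[0][1] = 10 + 0 = 10, A[0][1] + B[1][1] = 7 + 2 = 9, A[0][2] + B[2][1] = -1 + 10 = 9) = 9 (attained at k = 1)
  C[0][2] = min over k of (A[0][0] + B[0][2] = 10 + 2 = 12, A[0][1] + B[1][2] = 7 + 8 = 15, A[0][2] + B[2][2] = -1 + -4 = -5) = -5 (attained at k = 2)
  C[1][0] = min over k of (A[1][0] + B[0][0] = 5 + 5 = 10, A[1][1] + B[1][0] = 8 + -4 = 4, A[1][2] + B[2][0] = 5 + 8 = 13) = 4 (attained at k = 1)
  C[1][1] = min over k of (A[1][0] + B[0][1] = 5 + 0 = 5, A[1][1] + B[1][1] = 8 + 2 = 10, A[1][2] + B[2][1] = 5 + 10 = 15) = 5 (attained at k = 0)
  C[1][2] = min over k of (A[1][0] + B[0][2] = 5 + 2 = 7, A[1][1] + B[1][2] = 8 + 8 = 16, A[1][2] + B[2][2] = 5 + -4 = 1) = 1 (attained at k = 2)
  C[2][0] = min over k of (A[2][0] + B[0][0] = -2 + 5 = 3, A[2][1] + B[1][0] = 7 + -4 = 3, A[2][2] + B[2][0] = 5 + 8 = 13) = 3 (attained at k = 0)
  C[2][1] = min over k of (A[2][0] + B[0][1] = -2 + 0 = -2, A[2][1] + B[1][1] = 7 + 2 = 9, A[2][2] + B[2][1] = 5 + 10 = 15) = -2 (attained at k = 0)
  C[2][2] = min over k of (A[2][0] + B[0][2] = -2 + 2 = 0, A[2][1] + B[1][2] = 7 + 8 = 15, A[2][2] + B[2][2] = 5 + -4 = 1) = 0 (attained at k = 0)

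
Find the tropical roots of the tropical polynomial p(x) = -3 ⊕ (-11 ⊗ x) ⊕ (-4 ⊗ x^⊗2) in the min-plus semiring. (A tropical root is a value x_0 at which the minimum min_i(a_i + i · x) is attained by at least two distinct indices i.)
Roots: {-7, 8}

Each tropical root is a break point of the lower envelope of the lines y = a_i + i · x (there are 3 lines, with slopes 0, 1, ..., 2). Only the lines that attain the minimum somewhere contribute to roots; other lines are dominated. Here the surviving (envelope) indices are i = 2, i = 1, i = 0.
Intersections between consecutive envelope lines give the roots: for adjacent envelope indices i < j the intersection is x = (a_i − a_j) / (j − i). Reading off the sorted break points: {-7, 8}.
Verification: at each break x_0, at least two indices attain the minimum of min_i(a_i + i · x_0).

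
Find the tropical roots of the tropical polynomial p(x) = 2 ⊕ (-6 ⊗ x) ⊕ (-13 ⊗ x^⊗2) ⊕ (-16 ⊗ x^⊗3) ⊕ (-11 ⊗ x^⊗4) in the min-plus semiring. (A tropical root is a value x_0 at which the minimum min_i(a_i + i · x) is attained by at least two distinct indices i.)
Roots: {-5, 3, 7, 8}

Each tropical root is a break point of the lower envelope of the lines y = a_i + i · x (there are 5 lines, with slopes 0, 1, ..., 4). Only the lines that attain the minimum somewhere contribute to roots; other lines are dominated. Here the surviving (envelope) indices are i = 4, i = 3, i = 2, i = 1, i = 0.
Intersections between consecutive envelope lines give the roots: for adjacent envelope indices i < j the intersection is x = (a_i − a_j) / (j − i). Reading off the sorted break points: {-5, 3, 7, 8}.
Verification: at each break x_0, at least two indices attain the minimum of min_i(a_i + i · x_0).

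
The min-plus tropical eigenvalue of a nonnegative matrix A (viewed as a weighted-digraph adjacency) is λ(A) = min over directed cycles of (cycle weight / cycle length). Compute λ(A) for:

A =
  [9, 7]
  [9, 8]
λ(A) = 8

Enumerate directed cycles and compute their means (weight / length). Sample:
  cycle 0 → 0: weight = 9, length = 1, mean = 9/1 ≈ 9.000
  cycle 1 → 1: weight = 8, length = 1, mean = 8/1 ≈ 8.000
  cycle 0 → 1 → 0: weight = 16, length = 2, mean = 16/2 ≈ 8.000
  cycle 1 → 0 → 1: weight = 16, length = 2, mean = 16/2 ≈ 8.000
Minimum mean = 8.000, attained e.g. along the cycle 1 → 1 with weight 8 and length 1. So λ(A) = 8/1 = 8.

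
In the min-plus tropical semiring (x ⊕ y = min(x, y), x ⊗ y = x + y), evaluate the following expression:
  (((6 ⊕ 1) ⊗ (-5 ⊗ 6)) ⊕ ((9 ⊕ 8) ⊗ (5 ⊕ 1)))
(((6 ⊕ 1) ⊗ (-5 ⊗ 6)) ⊕ ((9 ⊕ 8) ⊗ (5 ⊕ 1))) = 2

Expand innermost to outermost. Recall ⊕ takes the minimum of its arguments and ⊗ takes their sum. Working out the expression (((6 ⊕ 1) ⊗ (-5 ⊗ 6)) ⊕ ((9 ⊕ 8) ⊗ (5 ⊕ 1))) gives 2.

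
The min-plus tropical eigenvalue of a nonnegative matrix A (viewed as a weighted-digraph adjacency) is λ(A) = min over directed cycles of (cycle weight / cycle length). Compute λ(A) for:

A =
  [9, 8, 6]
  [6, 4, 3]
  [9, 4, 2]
λ(A) = 2

Enumerate directed cycles and compute their means (weight / length). Sample:
  cycle 0 → 0: weight = 9, length = 1, mean = 9/1 ≈ 9.000
  cycle 1 → 1: weight = 4, length = 1, mean = 4/1 ≈ 4.000
  cycle 2 → 2: weight = 2, length = 1, mean = 2/1 ≈ 2.000
  cycle 0 → 1 → 0: weight = 14, length = 2, mean = 14/2 ≈ 7.000
  cycle 0 → 2 → 0: weight = 15, length = 2, mean = 15/2 ≈ 7.500
  cycle 1 → 0 → 1: weight = 14, length = 2, mean = 14/2 ≈ 7.000
Minimum mean = 2.000, attained e.g. along the cycle 2 → 2 with weight 2 and length 1. So λ(A) = 2/1 = 2.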